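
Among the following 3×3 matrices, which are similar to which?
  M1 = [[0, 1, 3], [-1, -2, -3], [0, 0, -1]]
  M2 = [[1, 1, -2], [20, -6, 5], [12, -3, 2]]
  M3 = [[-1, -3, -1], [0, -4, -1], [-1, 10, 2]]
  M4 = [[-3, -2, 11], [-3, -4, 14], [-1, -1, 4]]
Characteristic polynomials: χ_{M1} = (x + 1)^3, χ_{M2} = (x + 1)^3, χ_{M3} = (x + 1)^3, χ_{M4} = (x + 1)^3.

{M1}: invariant factors x + 1, (x + 1)^2.

{M2, M3, M4}: invariant factors (x + 1)^3.

Matrices are similar if and only if their invariant-factor lists agree; the partition into similarity classes is {M1}, {M2, M3, M4}.

2 classes: {M1}, {M2, M3, M4}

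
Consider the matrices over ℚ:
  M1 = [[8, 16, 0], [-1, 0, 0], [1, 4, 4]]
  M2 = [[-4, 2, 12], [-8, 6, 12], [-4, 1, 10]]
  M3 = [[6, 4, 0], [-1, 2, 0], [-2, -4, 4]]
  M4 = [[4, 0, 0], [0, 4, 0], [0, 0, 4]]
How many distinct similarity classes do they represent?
2 classes: {M1, M2, M3}, {M4}

Characteristic polynomials: χ_{M1} = (x - 4)^3, χ_{M2} = (x - 4)^3, χ_{M3} = (x - 4)^3, χ_{M4} = (x - 4)^3.

{M1, M2, M3}: invariant factors x - 4, (x - 4)^2.

{M4}: invariant factors x - 4, x - 4, x - 4.

Matrices are similar if and only if their invariant-factor lists agree; the partition into similarity classes is {M1, M2, M3}, {M4}.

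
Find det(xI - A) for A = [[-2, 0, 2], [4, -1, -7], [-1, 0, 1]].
χ_A(x) = x(x + 1)^2

xI - A = [[x + 2, 0, -2], [-4, x + 1, 7], [1, 0, x - 1]].

Expanding det(xI - A) along the first row:
det(xI - A) = + (x + 2)·det([[x + 1, 7], [0, x - 1]]) - (0)·det([[-4, 7], [1, x - 1]]) + (-2)·det([[-4, x + 1], [1, 0]]).

Evaluating gives χ_A(x) = x^3 + 2x^2 + x = x(x + 1)^2.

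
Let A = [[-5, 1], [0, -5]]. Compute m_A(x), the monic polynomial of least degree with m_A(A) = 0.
The characteristic polynomial factors as (x + 5)^2. The minimal polynomial is ∏(x - λ)^{k_λ} where k_λ is the size of the largest Jordan block at λ.

For λ = -5: rank(A + 5I) = 1, and the largest Jordan block has size 2 (the smallest k with rank((A + 5I)^k) = rank((A + 5I)^(k+1))).

So m_A(x) = (x + 5)^2.

m_A(x) = (x + 5)^2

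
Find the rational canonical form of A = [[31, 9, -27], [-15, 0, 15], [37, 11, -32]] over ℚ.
R = [[0, 0, 15], [1, 0, 23], [0, 1, -1]]

The invariant factors of A (the non-unit diagonal entries of the Smith normal form of xI - A over ℚ[x]) are (x + 5)(x^2 - 4x - 3), each dividing the next. The characteristic polynomial is their product, (x + 5)(x^2 - 4x - 3).

The rational canonical form is the block-diagonal matrix of companion matrices C(f_i):
R = [[0, 0, 15], [1, 0, 23], [0, 1, -1]].

Note the characteristic polynomial does not split into linear factors over ℚ, so A has no Jordan form over ℚ; the rational canonical form exists over any field.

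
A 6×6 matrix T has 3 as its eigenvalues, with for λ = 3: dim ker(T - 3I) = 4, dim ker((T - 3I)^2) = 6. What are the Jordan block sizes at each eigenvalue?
Jordan blocks: (3, 2), (3, 2), (3, 1), (3, 1)

λ = 3: successive nullity increments [4, 2] count blocks of size ≥ k; block sizes are [2, 2, 1, 1].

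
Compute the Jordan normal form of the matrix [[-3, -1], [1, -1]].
The characteristic polynomial is det(xI - A) = (x + 2)^2, so the eigenvalues are -2 (algebraic multiplicity 2).

For λ = -2: rank(A + 2I) = 1, rank((A + 2I)^2) = 0. The eigenspace has dimension 2 - 1 = 1, so there is 1 Jordan block; the rank sequence gives block sizes [2].

Assembling the blocks gives the Jordan form J above.

J = [[-2, 1], [0, -2]]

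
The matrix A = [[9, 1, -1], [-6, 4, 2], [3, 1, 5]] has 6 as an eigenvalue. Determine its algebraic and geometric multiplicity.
The characteristic polynomial is (x - 6)^3, so the factor x - 6 appears with exponent 3: the algebraic multiplicity is 3.

rank(A - 6I) = 1, so the eigenspace has dimension 3 - 1 = 2: the geometric multiplicity is 2.

Since 2 < 3, A is not diagonalizable.

algebraic multiplicity 3, geometric multiplicity 2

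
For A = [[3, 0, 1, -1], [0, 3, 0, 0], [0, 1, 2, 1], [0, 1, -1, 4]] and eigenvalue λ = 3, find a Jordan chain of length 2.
v_1 = [[-1, 1, 1, 0]]^T, v_2 = [[1, 0, 0, 0]]^T

We seek v_1 ∈ ker((A - 3I)^2) \ ker(A - 3I), then set v_{i+1} = (A - 3I) v_i.

One such chain is v_1 = [[-1, 1, 1, 0]]^T, v_2 = [[1, 0, 0, 0]]^T. Check: (A - 3I) v_2 = [[0, 0, 0, 0]]^T = 0.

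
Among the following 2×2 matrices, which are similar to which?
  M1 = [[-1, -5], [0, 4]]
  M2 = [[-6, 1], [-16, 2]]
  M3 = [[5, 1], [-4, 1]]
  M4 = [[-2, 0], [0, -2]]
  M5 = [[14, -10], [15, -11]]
Characteristic polynomials: χ_{M1} = (x - 4)(x + 1), χ_{M2} = (x + 2)^2, χ_{M3} = (x - 3)^2, χ_{M4} = (x + 2)^2, χ_{M5} = (x - 4)(x + 1).

{M1, M5}: invariant factors (x - 4)(x + 1).

{M2}: invariant factors (x + 2)^2.

{M3}: invariant factors (x - 3)^2.

{M4}: invariant factors x + 2, x + 2.

Matrices are similar if and only if their invariant-factor lists agree; the partition into similarity classes is {M1, M5}, {M2}, {M3}, {M4}.

4 classes: {M1, M5}, {M2}, {M3}, {M4}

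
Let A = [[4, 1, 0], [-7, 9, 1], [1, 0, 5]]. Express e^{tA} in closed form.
e^{tA} = [[(-3*t^2 - 4*t + 2)*e^{6*t}/2, t*(t + 2)*e^{6*t}/2, t^2*e^{6*t}/2], [t*(-3*t - 7)*e^{6*t}, (t^2 + 3*t + 1)*e^{6*t}, t*(t + 1)*e^{6*t}], [t*(2 - 3*t)*e^{6*t}/2, t^2*e^{6*t}/2, (t^2/2 - t + 1)*e^{6*t}]]

A has Jordan form J = [[6, 1, 0], [0, 6, 1], [0, 0, 6]] with A = PJP^{-1}, so e^{tA} = P e^{tJ} P^{-1}.

For a Jordan block J_k(λ), e^{tJ_k(λ)} = e^{λt} · (I + tN + t^2 N^2/2! + ... + t^{k-1} N^{k-1}/(k-1)!) where N is the nilpotent superdiagonal part.

Assembling the blocks and conjugating back gives the entries of e^{tA} as shown above.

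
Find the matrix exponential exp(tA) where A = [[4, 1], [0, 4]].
A has Jordan form J = [[4, 1], [0, 4]] with A = PJP^{-1}, so e^{tA} = P e^{tJ} P^{-1}.

For a Jordan block J_k(λ), e^{tJ_k(λ)} = e^{λt} · (I + tN + t^2 N^2/2! + ... + t^{k-1} N^{k-1}/(k-1)!) where N is the nilpotent superdiagonal part.

Assembling the blocks and conjugating back gives the entries of e^{tA} as shown above.

e^{tA} = [[e^{4*t}, t*e^{4*t}], [0, e^{4*t}]]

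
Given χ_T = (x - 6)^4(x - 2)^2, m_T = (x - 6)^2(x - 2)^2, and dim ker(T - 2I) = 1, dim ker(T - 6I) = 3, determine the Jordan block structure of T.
λ = 2: algebraic multiplicity 2 (exponent in χ_T), largest block size 2 (exponent in m_T), 1 block (geometric multiplicity). This forces block sizes [2].
λ = 6: algebraic multiplicity 4 (exponent in χ_T), largest block size 2 (exponent in m_T), 3 blocks (geometric multiplicity). These force block sizes [2, 1, 1].

Jordan blocks: (2, 2), (6, 2), (6, 1), (6, 1)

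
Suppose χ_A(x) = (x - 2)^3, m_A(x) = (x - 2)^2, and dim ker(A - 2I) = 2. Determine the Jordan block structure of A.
λ = 2: algebraic multiplicity 3 (exponent in χ_A), largest block size 2 (exponent in m_A), 2 blocks (geometric multiplicity). These force block sizes [2, 1].

Jordan blocks: (2, 2), (2, 1)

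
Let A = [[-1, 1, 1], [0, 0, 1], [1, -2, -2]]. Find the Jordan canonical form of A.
J = [[-1, 1, 0], [0, -1, 1], [0, 0, -1]]

The characteristic polynomial is det(xI - A) = (x + 1)^3, so the eigenvalues are -1 (algebraic multiplicity 3).

For λ = -1: rank(A + I) = 2, rank((A + I)^2) = 1, rank((A + I)^3) = 0. The eigenspace has dimension 3 - 2 = 1, so there is 1 Jordan block; the rank sequence gives block sizes [3].

Assembling the blocks gives the Jordan form J above.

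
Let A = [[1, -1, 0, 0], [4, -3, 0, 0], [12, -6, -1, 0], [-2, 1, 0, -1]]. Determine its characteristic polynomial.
χ_A(x) = (x + 1)^4

xI - A = [[x - 1, 1, 0, 0], [-4, x + 3, 0, 0], [-12, 6, x + 1, 0], [2, -1, 0, x + 1]].

Expanding det(xI - A) along the first row:
det(xI - A) = + (x - 1)·det([[x + 3, 0, 0], [6, x + 1, 0], [-1, 0, x + 1]]) - (1)·det([[-4, 0, 0], [-12, x + 1, 0], [2, 0, x + 1]]) + (0)·det([[-4, x + 3, 0], [-12, 6, 0], [2, -1, x + 1]]) - (0)·det([[-4, x + 3, 0], [-12, 6, x + 1], [2, -1, 0]]).

Evaluating gives χ_A(x) = x^4 + 4x^3 + 6x^2 + 4x + 1 = (x + 1)^4.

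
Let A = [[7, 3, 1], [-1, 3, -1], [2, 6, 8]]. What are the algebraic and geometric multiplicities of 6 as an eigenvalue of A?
The characteristic polynomial is (x - 6)^3, so the factor x - 6 appears with exponent 3: the algebraic multiplicity is 3.

rank(A - 6I) = 1, so the eigenspace has dimension 3 - 1 = 2: the geometric multiplicity is 2.

Since 2 < 3, A is not diagonalizable.

algebraic multiplicity 3, geometric multiplicity 2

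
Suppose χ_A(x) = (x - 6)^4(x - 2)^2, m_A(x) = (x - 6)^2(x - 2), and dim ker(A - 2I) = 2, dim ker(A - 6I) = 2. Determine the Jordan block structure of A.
λ = 2: algebraic multiplicity 2 (exponent in χ_A), largest block size 1 (exponent in m_A), 2 blocks (geometric multiplicity). These force block sizes [1, 1].
λ = 6: algebraic multiplicity 4 (exponent in χ_A), largest block size 2 (exponent in m_A), 2 blocks (geometric multiplicity). These force block sizes [2, 2].

Jordan blocks: (2, 1), (2, 1), (6, 2), (6, 2)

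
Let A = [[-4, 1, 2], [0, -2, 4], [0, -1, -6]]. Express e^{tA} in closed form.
A has Jordan form J = [[-4, 1, 0], [0, -4, 0], [0, 0, -4]] with A = PJP^{-1}, so e^{tA} = P e^{tJ} P^{-1}.

For a Jordan block J_k(λ), e^{tJ_k(λ)} = e^{λt} · (I + tN + t^2 N^2/2! + ... + t^{k-1} N^{k-1}/(k-1)!) where N is the nilpotent superdiagonal part.

Assembling the blocks and conjugating back gives the entries of e^{tA} as shown above.

e^{tA} = [[e^{-4*t}, t*e^{-4*t}, 2*t*e^{-4*t}], [0, (2*t + 1)*e^{-4*t}, 4*t*e^{-4*t}], [0, -t*e^{-4*t}, (1 - 2*t)*e^{-4*t}]]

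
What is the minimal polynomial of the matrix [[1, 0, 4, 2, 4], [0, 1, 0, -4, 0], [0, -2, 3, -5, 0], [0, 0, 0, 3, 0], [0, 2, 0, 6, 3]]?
The characteristic polynomial factors as (x - 3)^3(x - 1)^2. The minimal polynomial is ∏(x - λ)^{k_λ} where k_λ is the size of the largest Jordan block at λ.

For λ = 1: rank(A - I) = 3, and the largest Jordan block has size 1 (the smallest k with rank((A - I)^k) = rank((A - I)^(k+1))).
For λ = 3: rank(A - 3I) = 3, and the largest Jordan block has size 2 (the smallest k with rank((A - 3I)^k) = rank((A - 3I)^(k+1))).

So m_A(x) = (x - 3)^2(x - 1).

m_A(x) = (x - 3)^2(x - 1)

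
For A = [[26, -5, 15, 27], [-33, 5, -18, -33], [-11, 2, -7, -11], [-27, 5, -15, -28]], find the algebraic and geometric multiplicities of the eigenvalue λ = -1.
algebraic multiplicity 4, geometric multiplicity 2

The characteristic polynomial is (x + 1)^4, so the factor x + 1 appears with exponent 4: the algebraic multiplicity is 4.

rank(A + I) = 2, so the eigenspace has dimension 4 - 2 = 2: the geometric multiplicity is 2.

Since 2 < 4, A is not diagonalizable.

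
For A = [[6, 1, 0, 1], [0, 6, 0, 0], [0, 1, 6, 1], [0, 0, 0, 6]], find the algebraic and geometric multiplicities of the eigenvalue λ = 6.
algebraic multiplicity 4, geometric multiplicity 3

The characteristic polynomial is (x - 6)^4, so the factor x - 6 appears with exponent 4: the algebraic multiplicity is 4.

rank(A - 6I) = 1, so the eigenspace has dimension 4 - 1 = 3: the geometric multiplicity is 3.

Since 3 < 4, A is not diagonalizable.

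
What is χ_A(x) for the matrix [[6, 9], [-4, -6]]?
χ_A(x) = x^2

xI - A = [[x - 6, -9], [4, x + 6]].

Expanding det(xI - A) along the first row:
det(xI - A) = + (x - 6)·det([[x + 6]]) - (-9)·det([[4]]).

Evaluating gives χ_A(x) = x^2.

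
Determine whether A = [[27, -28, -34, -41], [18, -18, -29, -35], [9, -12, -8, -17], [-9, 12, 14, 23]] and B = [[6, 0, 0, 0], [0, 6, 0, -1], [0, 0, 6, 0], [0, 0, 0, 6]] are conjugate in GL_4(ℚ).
No.

Both have characteristic polynomial (x - 6)^4 and minimal polynomial (x - 6)^2. But rank(A - 6I) = 2 for A while rank(B - 6I) = 1 for B, so the number of Jordan blocks at λ = 6 differs. A and B are not similar.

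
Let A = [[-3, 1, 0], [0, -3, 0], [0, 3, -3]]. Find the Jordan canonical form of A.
J = [[-3, 1, 0], [0, -3, 0], [0, 0, -3]]

The characteristic polynomial is det(xI - A) = (x + 3)^3, so the eigenvalues are -3 (algebraic multiplicity 3).

For λ = -3: rank(A + 3I) = 1, rank((A + 3I)^2) = 0. The eigenspace has dimension 3 - 1 = 2, so there are 2 Jordan blocks; the rank sequence gives block sizes [2, 1].

Assembling the blocks gives the Jordan form J above.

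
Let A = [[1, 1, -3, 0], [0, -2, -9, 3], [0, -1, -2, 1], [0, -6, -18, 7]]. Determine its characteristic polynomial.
χ_A(x) = (x - 1)^4

xI - A = [[x - 1, -1, 3, 0], [0, x + 2, 9, -3], [0, 1, x + 2, -1], [0, 6, 18, x - 7]].

Expanding det(xI - A) along the first row:
det(xI - A) = + (x - 1)·det([[x + 2, 9, -3], [1, x + 2, -1], [6, 18, x - 7]]) - (-1)·det([[0, 9, -3], [0, x + 2, -1], [0, 18, x - 7]]) + (3)·det([[0, x + 2, -3], [0, 1, -1], [0, 6, x - 7]]) - (0)·det([[0, x + 2, 9], [0, 1, x + 2], [0, 6, 18]]).

Evaluating gives χ_A(x) = x^4 - 4x^3 + 6x^2 - 4x + 1 = (x - 1)^4.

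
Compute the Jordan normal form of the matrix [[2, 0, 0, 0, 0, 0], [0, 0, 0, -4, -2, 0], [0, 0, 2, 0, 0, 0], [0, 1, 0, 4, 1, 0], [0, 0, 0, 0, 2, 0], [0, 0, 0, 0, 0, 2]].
The characteristic polynomial is det(xI - A) = (x - 2)^6, so the eigenvalues are 2 (algebraic multiplicity 6).

For λ = 2: rank(A - 2I) = 1, rank((A - 2I)^2) = 0. The eigenspace has dimension 6 - 1 = 5, so there are 5 Jordan blocks; the rank sequence gives block sizes [2, 1, 1, 1, 1].

Assembling the blocks gives the Jordan form J above.

J = [[2, 1, 0, 0, 0, 0], [0, 2, 0, 0, 0, 0], [0, 0, 2, 0, 0, 0], [0, 0, 0, 2, 0, 0], [0, 0, 0, 0, 2, 0], [0, 0, 0, 0, 0, 2]]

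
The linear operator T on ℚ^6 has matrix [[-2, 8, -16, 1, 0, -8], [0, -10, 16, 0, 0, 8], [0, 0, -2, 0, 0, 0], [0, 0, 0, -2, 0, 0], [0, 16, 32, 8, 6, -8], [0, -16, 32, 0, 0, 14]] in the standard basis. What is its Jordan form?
The characteristic polynomial is det(xI - A) = (x - 6)^2(x + 2)^4, so the eigenvalues are -2 (algebraic multiplicity 4), 6 (algebraic multiplicity 2).

For λ = -2: rank(A + 2I) = 3, rank((A + 2I)^2) = 2. The eigenspace has dimension 6 - 3 = 3, so there are 3 Jordan blocks; the rank sequence gives block sizes [2, 1, 1].

For λ = 6: rank(A - 6I) = 4. The eigenspace has dimension 6 - 4 = 2, so there are 2 Jordan blocks; the rank sequence gives block sizes [1, 1].

Assembling the blocks gives the Jordan form J above.

J = [[-2, 1, 0, 0, 0, 0], [0, -2, 0, 0, 0, 0], [0, 0, -2, 0, 0, 0], [0, 0, 0, -2, 0, 0], [0, 0, 0, 0, 6, 0], [0, 0, 0, 0, 0, 6]]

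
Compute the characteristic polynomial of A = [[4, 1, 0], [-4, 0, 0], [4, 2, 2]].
χ_A(x) = (x - 2)^3

xI - A = [[x - 4, -1, 0], [4, x, 0], [-4, -2, x - 2]].

Expanding det(xI - A) along the first row:
det(xI - A) = + (x - 4)·det([[x, 0], [-2, x - 2]]) - (-1)·det([[4, 0], [-4, x - 2]]) + (0)·det([[4, x], [-4, -2]]).

Evaluating gives χ_A(x) = x^3 - 6x^2 + 12x - 8 = (x - 2)^3.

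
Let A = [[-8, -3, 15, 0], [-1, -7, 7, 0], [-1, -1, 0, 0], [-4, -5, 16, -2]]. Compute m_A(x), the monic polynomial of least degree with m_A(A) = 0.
m_A(x) = (x + 2)(x + 5)^3

The characteristic polynomial factors as (x + 2)(x + 5)^3. The minimal polynomial is ∏(x - λ)^{k_λ} where k_λ is the size of the largest Jordan block at λ.

For λ = -5: rank(A + 5I) = 3, and the largest Jordan block has size 3 (the smallest k with rank((A + 5I)^k) = rank((A + 5I)^(k+1))).
For λ = -2: rank(A + 2I) = 3, and the largest Jordan block has size 1 (the smallest k with rank((A + 2I)^k) = rank((A + 2I)^(k+1))).

So m_A(x) = (x + 2)(x + 5)^3.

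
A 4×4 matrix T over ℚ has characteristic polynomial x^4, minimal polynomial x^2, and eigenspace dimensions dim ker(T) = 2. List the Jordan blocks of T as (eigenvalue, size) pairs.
Jordan blocks: (0, 2), (0, 2)

λ = 0: algebraic multiplicity 4 (exponent in χ_T), largest block size 2 (exponent in m_T), 2 blocks (geometric multiplicity). These force block sizes [2, 2].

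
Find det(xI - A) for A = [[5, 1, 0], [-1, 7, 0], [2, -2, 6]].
χ_A(x) = (x - 6)^3

xI - A = [[x - 5, -1, 0], [1, x - 7, 0], [-2, 2, x - 6]].

Expanding det(xI - A) along the first row:
det(xI - A) = + (x - 5)·det([[x - 7, 0], [2, x - 6]]) - (-1)·det([[1, 0], [-2, x - 6]]) + (0)·det([[1, x - 7], [-2, 2]]).

Evaluating gives χ_A(x) = x^3 - 18x^2 + 108x - 216 = (x - 6)^3.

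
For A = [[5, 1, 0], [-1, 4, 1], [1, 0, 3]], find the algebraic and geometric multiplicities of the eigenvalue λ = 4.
algebraic multiplicity 3, geometric multiplicity 1

The characteristic polynomial is (x - 4)^3, so the factor x - 4 appears with exponent 3: the algebraic multiplicity is 3.

rank(A - 4I) = 2, so the eigenspace has dimension 3 - 2 = 1: the geometric multiplicity is 1.

Since 1 < 3, A is not diagonalizable.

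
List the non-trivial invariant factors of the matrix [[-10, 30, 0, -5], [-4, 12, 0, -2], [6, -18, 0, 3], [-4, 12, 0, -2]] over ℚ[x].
The Jordan structure of A has elementary divisors x^2, x, x. Arranging the block sizes at each eigenvalue in decreasing order and taking row products gives the invariant factors.

Invariant factors (smallest first, each dividing the next): x, x, x^2.

Check: the last factor x^2 is the minimal polynomial, and the product x^4 is the characteristic polynomial.

x, x, x^2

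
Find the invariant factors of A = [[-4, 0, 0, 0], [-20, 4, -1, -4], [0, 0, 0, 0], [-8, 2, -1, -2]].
x^2(x - 2)(x + 4)

The Jordan structure of A has elementary divisors (x + 4), x^2, (x - 2). Arranging the block sizes at each eigenvalue in decreasing order and taking row products gives the invariant factors.

Invariant factors (smallest first, each dividing the next): x^2(x - 2)(x + 4).

Check: the last factor x^2(x - 2)(x + 4) is the minimal polynomial, and the product x^2(x - 2)(x + 4) is the characteristic polynomial.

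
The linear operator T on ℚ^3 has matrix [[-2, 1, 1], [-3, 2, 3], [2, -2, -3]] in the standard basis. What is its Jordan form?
The characteristic polynomial is det(xI - A) = (x + 1)^3, so the eigenvalues are -1 (algebraic multiplicity 3).

For λ = -1: rank(A + I) = 1, rank((A + I)^2) = 0. The eigenspace has dimension 3 - 1 = 2, so there are 2 Jordan blocks; the rank sequence gives block sizes [2, 1].

Assembling the blocks gives the Jordan form J above.

J = [[-1, 1, 0], [0, -1, 0], [0, 0, -1]]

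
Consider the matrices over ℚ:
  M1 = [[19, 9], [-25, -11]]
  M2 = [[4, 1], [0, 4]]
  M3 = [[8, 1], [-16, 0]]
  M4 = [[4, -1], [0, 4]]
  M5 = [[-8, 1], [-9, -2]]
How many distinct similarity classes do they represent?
2 classes: {M1, M2, M3, M4}, {M5}

Characteristic polynomials: χ_{M1} = (x - 4)^2, χ_{M2} = (x - 4)^2, χ_{M3} = (x - 4)^2, χ_{M4} = (x - 4)^2, χ_{M5} = (x + 5)^2.

{M1, M2, M3, M4}: invariant factors (x - 4)^2.

{M5}: invariant factors (x + 5)^2.

Matrices are similar if and only if their invariant-factor lists agree; the partition into similarity classes is {M1, M2, M3, M4}, {M5}.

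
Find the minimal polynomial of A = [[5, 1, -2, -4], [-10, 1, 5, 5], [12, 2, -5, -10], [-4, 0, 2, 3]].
m_A(x) = (x - 1)^3

The characteristic polynomial factors as (x - 1)^4. The minimal polynomial is ∏(x - λ)^{k_λ} where k_λ is the size of the largest Jordan block at λ.

For λ = 1: rank(A - I) = 2, and the largest Jordan block has size 3 (the smallest k with rank((A - I)^k) = rank((A - I)^(k+1))).

So m_A(x) = (x - 1)^3.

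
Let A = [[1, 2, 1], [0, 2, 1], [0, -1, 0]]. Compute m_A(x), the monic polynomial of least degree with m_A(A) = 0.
m_A(x) = (x - 1)^3

The characteristic polynomial factors as (x - 1)^3. The minimal polynomial is ∏(x - λ)^{k_λ} where k_λ is the size of the largest Jordan block at λ.

For λ = 1: rank(A - I) = 2, and the largest Jordan block has size 3 (the smallest k with rank((A - I)^k) = rank((A - I)^(k+1))).

So m_A(x) = (x - 1)^3.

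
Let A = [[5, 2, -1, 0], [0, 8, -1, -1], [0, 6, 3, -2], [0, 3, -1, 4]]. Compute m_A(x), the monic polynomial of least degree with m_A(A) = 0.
m_A(x) = (x - 5)^2

The characteristic polynomial factors as (x - 5)^4. The minimal polynomial is ∏(x - λ)^{k_λ} where k_λ is the size of the largest Jordan block at λ.

For λ = 5: rank(A - 5I) = 2, and the largest Jordan block has size 2 (the smallest k with rank((A - 5I)^k) = rank((A - 5I)^(k+1))).

So m_A(x) = (x - 5)^2.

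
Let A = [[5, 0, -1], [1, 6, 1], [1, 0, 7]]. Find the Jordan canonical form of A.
J = [[6, 1, 0], [0, 6, 0], [0, 0, 6]]

The characteristic polynomial is det(xI - A) = (x - 6)^3, so the eigenvalues are 6 (algebraic multiplicity 3).

For λ = 6: rank(A - 6I) = 1, rank((A - 6I)^2) = 0. The eigenspace has dimension 3 - 1 = 2, so there are 2 Jordan blocks; the rank sequence gives block sizes [2, 1].

Assembling the blocks gives the Jordan form J above.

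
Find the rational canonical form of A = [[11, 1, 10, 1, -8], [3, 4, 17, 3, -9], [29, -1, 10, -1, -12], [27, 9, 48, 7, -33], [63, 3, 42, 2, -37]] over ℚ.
The invariant factors of A (the non-unit diagonal entries of the Smith normal form of xI - A over ℚ[x]) are (x + 5)(x^2 + 2)^2, each dividing the next. The characteristic polynomial is their product, (x + 5)(x^2 + 2)^2.

The rational canonical form is the block-diagonal matrix of companion matrices C(f_i):
R = [[0, 0, 0, 0, -20], [1, 0, 0, 0, -4], [0, 1, 0, 0, -20], [0, 0, 1, 0, -4], [0, 0, 0, 1, -5]].

Note the characteristic polynomial does not split into linear factors over ℚ, so A has no Jordan form over ℚ; the rational canonical form exists over any field.

R = [[0, 0, 0, 0, -20], [1, 0, 0, 0, -4], [0, 1, 0, 0, -20], [0, 0, 1, 0, -4], [0, 0, 0, 1, -5]]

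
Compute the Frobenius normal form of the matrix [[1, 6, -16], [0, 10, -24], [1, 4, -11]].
The invariant factors of A (the non-unit diagonal entries of the Smith normal form of xI - A over ℚ[x]) are (x - 1)(x^2 + x + 2), each dividing the next. The characteristic polynomial is their product, (x - 1)(x^2 + x + 2).

The rational canonical form is the block-diagonal matrix of companion matrices C(f_i):
R = [[0, 0, 2], [1, 0, -1], [0, 1, 0]].

Note the characteristic polynomial does not split into linear factors over ℚ, so A has no Jordan form over ℚ; the rational canonical form exists over any field.

R = [[0, 0, 2], [1, 0, -1], [0, 1, 0]]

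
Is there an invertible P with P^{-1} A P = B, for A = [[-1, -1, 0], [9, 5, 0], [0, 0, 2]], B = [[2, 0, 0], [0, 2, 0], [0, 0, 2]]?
Both have characteristic polynomial (x - 2)^3, but the minimal polynomial of A is (x - 2)^2 while the minimal polynomial of B is x - 2. The minimal polynomial is a similarity invariant, so A and B are not similar.

No.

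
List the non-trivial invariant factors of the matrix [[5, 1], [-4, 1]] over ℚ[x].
(x - 3)^2

The Jordan structure of A has elementary divisors (x - 3)^2. Arranging the block sizes at each eigenvalue in decreasing order and taking row products gives the invariant factors.

Invariant factors (smallest first, each dividing the next): (x - 3)^2.

Check: the last factor (x - 3)^2 is the minimal polynomial, and the product (x - 3)^2 is the characteristic polynomial.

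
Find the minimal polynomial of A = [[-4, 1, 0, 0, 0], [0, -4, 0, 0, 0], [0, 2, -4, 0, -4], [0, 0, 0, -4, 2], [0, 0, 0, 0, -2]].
The characteristic polynomial factors as (x + 2)(x + 4)^4. The minimal polynomial is ∏(x - λ)^{k_λ} where k_λ is the size of the largest Jordan block at λ.

For λ = -4: rank(A + 4I) = 2, and the largest Jordan block has size 2 (the smallest k with rank((A + 4I)^k) = rank((A + 4I)^(k+1))).
For λ = -2: rank(A + 2I) = 4, and the largest Jordan block has size 1 (the smallest k with rank((A + 2I)^k) = rank((A + 2I)^(k+1))).

So m_A(x) = (x + 2)(x + 4)^2.

m_A(x) = (x + 2)(x + 4)^2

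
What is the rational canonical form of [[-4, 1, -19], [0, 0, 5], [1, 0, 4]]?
R = [[0, 0, 5], [1, 0, -3], [0, 1, 0]]

The invariant factors of A (the non-unit diagonal entries of the Smith normal form of xI - A over ℚ[x]) are x^3 + 3x - 5, each dividing the next. The characteristic polynomial is their product, x^3 + 3x - 5.

The rational canonical form is the block-diagonal matrix of companion matrices C(f_i):
R = [[0, 0, 5], [1, 0, -3], [0, 1, 0]].

Note the characteristic polynomial does not split into linear factors over ℚ, so A has no Jordan form over ℚ; the rational canonical form exists over any field.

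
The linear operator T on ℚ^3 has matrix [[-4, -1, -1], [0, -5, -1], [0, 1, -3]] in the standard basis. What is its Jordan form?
J = [[-4, 1, 0], [0, -4, 0], [0, 0, -4]]

The characteristic polynomial is det(xI - A) = (x + 4)^3, so the eigenvalues are -4 (algebraic multiplicity 3).

For λ = -4: rank(A + 4I) = 1, rank((A + 4I)^2) = 0. The eigenspace has dimension 3 - 1 = 2, so there are 2 Jordan blocks; the rank sequence gives block sizes [2, 1].

Assembling the blocks gives the Jordan form J above.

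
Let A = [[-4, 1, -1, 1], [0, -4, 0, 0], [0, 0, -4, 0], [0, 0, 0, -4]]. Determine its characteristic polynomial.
xI - A = [[x + 4, -1, 1, -1], [0, x + 4, 0, 0], [0, 0, x + 4, 0], [0, 0, 0, x + 4]].

Expanding det(xI - A) along the first row:
det(xI - A) = + (x + 4)·det([[x + 4, 0, 0], [0, x + 4, 0], [0, 0, x + 4]]) - (-1)·det([[0, 0, 0], [0, x + 4, 0], [0, 0, x + 4]]) + (1)·det([[0, x + 4, 0], [0, 0, 0], [0, 0, x + 4]]) - (-1)·det([[0, x + 4, 0], [0, 0, x + 4], [0, 0, 0]]).

Evaluating gives χ_A(x) = x^4 + 16x^3 + 96x^2 + 256x + 256 = (x + 4)^4.

χ_A(x) = (x + 4)^4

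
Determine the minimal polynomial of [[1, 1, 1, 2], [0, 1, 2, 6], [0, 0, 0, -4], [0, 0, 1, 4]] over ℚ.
m_A(x) = (x - 2)^2(x - 1)^2

The characteristic polynomial factors as (x - 2)^2(x - 1)^2. The minimal polynomial is ∏(x - λ)^{k_λ} where k_λ is the size of the largest Jordan block at λ.

For λ = 1: rank(A - I) = 3, and the largest Jordan block has size 2 (the smallest k with rank((A - I)^k) = rank((A - I)^(k+1))).
For λ = 2: rank(A - 2I) = 3, and the largest Jordan block has size 2 (the smallest k with rank((A - 2I)^k) = rank((A - 2I)^(k+1))).

So m_A(x) = (x - 2)^2(x - 1)^2.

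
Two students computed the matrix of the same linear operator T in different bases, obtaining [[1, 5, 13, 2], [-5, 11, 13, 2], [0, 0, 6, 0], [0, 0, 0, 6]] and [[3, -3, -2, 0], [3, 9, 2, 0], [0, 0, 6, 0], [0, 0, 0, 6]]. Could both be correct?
Two matrices over a field are similar if and only if they have the same invariant factors.

Both A and B have characteristic polynomial (x - 6)^4 and minimal polynomial (x - 6)^2. Computing further, both have invariant factors x - 6, x - 6, (x - 6)^2. Hence A and B are similar.

Yes.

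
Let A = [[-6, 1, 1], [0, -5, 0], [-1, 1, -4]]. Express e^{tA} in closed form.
e^{tA} = [[(1 - t)*e^{-5*t}, t*e^{-5*t}, t*e^{-5*t}], [0, e^{-5*t}, 0], [-t*e^{-5*t}, t*e^{-5*t}, (t + 1)*e^{-5*t}]]

A has Jordan form J = [[-5, 1, 0], [0, -5, 0], [0, 0, -5]] with A = PJP^{-1}, so e^{tA} = P e^{tJ} P^{-1}.

For a Jordan block J_k(λ), e^{tJ_k(λ)} = e^{λt} · (I + tN + t^2 N^2/2! + ... + t^{k-1} N^{k-1}/(k-1)!) where N is the nilpotent superdiagonal part.

Assembling the blocks and conjugating back gives the entries of e^{tA} as shown above.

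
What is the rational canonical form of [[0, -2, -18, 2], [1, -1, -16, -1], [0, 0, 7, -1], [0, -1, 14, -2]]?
The invariant factors of A (the non-unit diagonal entries of the Smith normal form of xI - A over ℚ[x]) are (x - 4)(x^3 - 4x - 1), each dividing the next. The characteristic polynomial is their product, (x - 4)(x^3 - 4x - 1).

The rational canonical form is the block-diagonal matrix of companion matrices C(f_i):
R = [[0, 0, 0, -4], [1, 0, 0, -15], [0, 1, 0, 4], [0, 0, 1, 4]].

Note the characteristic polynomial does not split into linear factors over ℚ, so A has no Jordan form over ℚ; the rational canonical form exists over any field.

R = [[0, 0, 0, -4], [1, 0, 0, -15], [0, 1, 0, 4], [0, 0, 1, 4]]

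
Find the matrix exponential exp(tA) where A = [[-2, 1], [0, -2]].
e^{tA} = [[e^{-2*t}, t*e^{-2*t}], [0, e^{-2*t}]]

A has Jordan form J = [[-2, 1], [0, -2]] with A = PJP^{-1}, so e^{tA} = P e^{tJ} P^{-1}.

For a Jordan block J_k(λ), e^{tJ_k(λ)} = e^{λt} · (I + tN + t^2 N^2/2! + ... + t^{k-1} N^{k-1}/(k-1)!) where N is the nilpotent superdiagonal part.

Assembling the blocks and conjugating back gives the entries of e^{tA} as shown above.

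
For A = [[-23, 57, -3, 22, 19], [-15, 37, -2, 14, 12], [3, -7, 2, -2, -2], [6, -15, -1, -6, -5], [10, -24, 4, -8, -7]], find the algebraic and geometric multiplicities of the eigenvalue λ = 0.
algebraic multiplicity 2, geometric multiplicity 1

The characteristic polynomial is x^2(x - 1)^3, so the factor x appears with exponent 2: the algebraic multiplicity is 2.

rank(A) = 4, so the eigenspace has dimension 5 - 4 = 1: the geometric multiplicity is 1.

Since 1 < 2, A is not diagonalizable.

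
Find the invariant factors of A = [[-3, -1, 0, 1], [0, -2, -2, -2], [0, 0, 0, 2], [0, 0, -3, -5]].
x + 2, (x + 2)(x + 3)^2

The Jordan structure of A has elementary divisors (x + 3)^2, (x + 2), (x + 2). Arranging the block sizes at each eigenvalue in decreasing order and taking row products gives the invariant factors.

Invariant factors (smallest first, each dividing the next): x + 2, (x + 2)(x + 3)^2.

Check: the last factor (x + 2)(x + 3)^2 is the minimal polynomial, and the product (x + 2)^2(x + 3)^2 is the characteristic polynomial.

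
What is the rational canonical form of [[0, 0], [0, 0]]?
The invariant factors of A (the non-unit diagonal entries of the Smith normal form of xI - A over ℚ[x]) are x, x, each dividing the next. The characteristic polynomial is their product, x^2.

The rational canonical form is the block-diagonal matrix of companion matrices C(f_i):
R = [[0, 0], [0, 0]].

R = [[0, 0], [0, 0]]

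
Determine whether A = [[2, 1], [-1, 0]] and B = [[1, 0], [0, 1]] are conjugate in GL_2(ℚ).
Both have characteristic polynomial (x - 1)^2, but the minimal polynomial of A is (x - 1)^2 while the minimal polynomial of B is x - 1. The minimal polynomial is a similarity invariant, so A and B are not similar.

No.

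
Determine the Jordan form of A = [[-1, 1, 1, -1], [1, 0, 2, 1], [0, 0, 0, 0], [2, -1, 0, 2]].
The characteristic polynomial is det(xI - A) = x^3(x - 1), so the eigenvalues are 0 (algebraic multiplicity 3), 1 (algebraic multiplicity 1).

For λ = 0: rank(A) = 3, rank(A^2) = 2, rank(A^3) = 1. The eigenspace has dimension 4 - 3 = 1, so there is 1 Jordan block; the rank sequence gives block sizes [3].

For λ = 1: algebraic multiplicity 1 gives one 1×1 block.

Assembling the blocks gives the Jordan form J above.

J = [[0, 1, 0, 0], [0, 0, 1, 0], [0, 0, 0, 0], [0, 0, 0, 1]]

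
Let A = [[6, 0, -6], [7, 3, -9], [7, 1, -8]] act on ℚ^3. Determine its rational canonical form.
R = [[0, 0, -6], [1, 0, 3], [0, 1, 1]]

The invariant factors of A (the non-unit diagonal entries of the Smith normal form of xI - A over ℚ[x]) are (x + 2)(x^2 - 3x + 3), each dividing the next. The characteristic polynomial is their product, (x + 2)(x^2 - 3x + 3).

The rational canonical form is the block-diagonal matrix of companion matrices C(f_i):
R = [[0, 0, -6], [1, 0, 3], [0, 1, 1]].

Note the characteristic polynomial does not split into linear factors over ℚ, so A has no Jordan form over ℚ; the rational canonical form exists over any field.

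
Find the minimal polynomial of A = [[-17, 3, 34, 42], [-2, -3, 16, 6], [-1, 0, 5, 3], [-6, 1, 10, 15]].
m_A(x) = (x - 3)^2(x + 3)^2

The characteristic polynomial factors as (x - 3)^2(x + 3)^2. The minimal polynomial is ∏(x - λ)^{k_λ} where k_λ is the size of the largest Jordan block at λ.

For λ = -3: rank(A + 3I) = 3, and the largest Jordan block has size 2 (the smallest k with rank((A + 3I)^k) = rank((A + 3I)^(k+1))).
For λ = 3: rank(A - 3I) = 3, and the largest Jordan block has size 2 (the smallest k with rank((A - 3I)^k) = rank((A - 3I)^(k+1))).

So m_A(x) = (x - 3)^2(x + 3)^2.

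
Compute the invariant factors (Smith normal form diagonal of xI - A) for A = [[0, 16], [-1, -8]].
(x + 4)^2

The Jordan structure of A has elementary divisors (x + 4)^2. Arranging the block sizes at each eigenvalue in decreasing order and taking row products gives the invariant factors.

Invariant factors (smallest first, each dividing the next): (x + 4)^2.

Check: the last factor (x + 4)^2 is the minimal polynomial, and the product (x + 4)^2 is the characteristic polynomial.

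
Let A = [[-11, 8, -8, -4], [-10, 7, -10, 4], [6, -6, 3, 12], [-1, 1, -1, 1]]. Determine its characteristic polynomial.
χ_A(x) = (x - 3)^2(x + 3)^2

xI - A = [[x + 11, -8, 8, 4], [10, x - 7, 10, -4], [-6, 6, x - 3, -12], [1, -1, 1, x - 1]].

Expanding det(xI - A) along the first row:
det(xI - A) = + (x + 11)·det([[x - 7, 10, -4], [6, x - 3, -12], [-1, 1, x - 1]]) - (-8)·det([[10, 10, -4], [-6, x - 3, -12], [1, 1, x - 1]]) + (8)·det([[10, x - 7, -4], [-6, 6, -12], [1, -1, x - 1]]) - (4)·det([[10, x - 7, 10], [-6, 6, x - 3], [1, -1, 1]]).

Evaluating gives χ_A(x) = x^4 - 18x^2 + 81 = (x - 3)^2(x + 3)^2.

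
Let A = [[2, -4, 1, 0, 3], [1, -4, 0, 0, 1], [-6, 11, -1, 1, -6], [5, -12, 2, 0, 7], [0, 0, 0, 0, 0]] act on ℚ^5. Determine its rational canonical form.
R = [[0, 0, 0, 0, 0], [0, 0, 0, 0, 0], [0, 1, 0, 0, 0], [0, 0, 1, 0, -2], [0, 0, 0, 1, -3]]

The invariant factors of A (the non-unit diagonal entries of the Smith normal form of xI - A over ℚ[x]) are x, x^2(x + 1)(x + 2), each dividing the next. The characteristic polynomial is their product, x^3(x + 1)(x + 2).

The rational canonical form is the block-diagonal matrix of companion matrices C(f_i):
R = [[0, 0, 0, 0, 0], [0, 0, 0, 0, 0], [0, 1, 0, 0, 0], [0, 0, 1, 0, -2], [0, 0, 0, 1, -3]].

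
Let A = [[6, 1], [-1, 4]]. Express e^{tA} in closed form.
e^{tA} = [[(t + 1)*e^{5*t}, t*e^{5*t}], [-t*e^{5*t}, (1 - t)*e^{5*t}]]

A has Jordan form J = [[5, 1], [0, 5]] with A = PJP^{-1}, so e^{tA} = P e^{tJ} P^{-1}.

For a Jordan block J_k(λ), e^{tJ_k(λ)} = e^{λt} · (I + tN + t^2 N^2/2! + ... + t^{k-1} N^{k-1}/(k-1)!) where N is the nilpotent superdiagonal part.

Assembling the blocks and conjugating back gives the entries of e^{tA} as shown above.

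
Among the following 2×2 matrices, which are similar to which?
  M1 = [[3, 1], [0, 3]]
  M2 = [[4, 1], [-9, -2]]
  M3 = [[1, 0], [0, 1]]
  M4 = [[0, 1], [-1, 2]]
3 classes: {M1}, {M2, M4}, {M3}

Characteristic polynomials: χ_{M1} = (x - 3)^2, χ_{M2} = (x - 1)^2, χ_{M3} = (x - 1)^2, χ_{M4} = (x - 1)^2.

{M1}: invariant factors (x - 3)^2.

{M2, M4}: invariant factors (x - 1)^2.

{M3}: invariant factors x - 1, x - 1.

Matrices are similar if and only if their invariant-factor lists agree; the partition into similarity classes is {M1}, {M2, M4}, {M3}.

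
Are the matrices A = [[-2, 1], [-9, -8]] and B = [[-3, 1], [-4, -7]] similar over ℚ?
Two matrices over a field are similar if and only if they have the same invariant factors.

Both A and B have characteristic polynomial (x + 5)^2 and minimal polynomial (x + 5)^2. Computing further, both have invariant factors (x + 5)^2. Hence A and B are similar.

Yes.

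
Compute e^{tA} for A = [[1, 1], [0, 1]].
A has Jordan form J = [[1, 1], [0, 1]] with A = PJP^{-1}, so e^{tA} = P e^{tJ} P^{-1}.

For a Jordan block J_k(λ), e^{tJ_k(λ)} = e^{λt} · (I + tN + t^2 N^2/2! + ... + t^{k-1} N^{k-1}/(k-1)!) where N is the nilpotent superdiagonal part.

Assembling the blocks and conjugating back gives the entries of e^{tA} as shown above.

e^{tA} = [[e^{t}, t*e^{t}], [0, e^{t}]]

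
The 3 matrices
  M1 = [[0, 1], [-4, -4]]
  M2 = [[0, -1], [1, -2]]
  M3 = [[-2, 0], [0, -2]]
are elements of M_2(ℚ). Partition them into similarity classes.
Characteristic polynomials: χ_{M1} = (x + 2)^2, χ_{M2} = (x + 1)^2, χ_{M3} = (x + 2)^2.

{M1}: invariant factors (x + 2)^2.

{M2}: invariant factors (x + 1)^2.

{M3}: invariant factors x + 2, x + 2.

Matrices are similar if and only if their invariant-factor lists agree; the partition into similarity classes is {M1}, {M2}, {M3}.

3 classes: {M1}, {M2}, {M3}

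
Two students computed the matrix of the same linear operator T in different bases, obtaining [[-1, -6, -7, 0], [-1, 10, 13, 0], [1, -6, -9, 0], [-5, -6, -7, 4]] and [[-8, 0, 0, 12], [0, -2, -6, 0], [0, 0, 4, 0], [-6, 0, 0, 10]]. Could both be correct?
Both have characteristic polynomial (x - 4)^2(x + 2)^2, but the minimal polynomial of A is (x - 4)(x + 2)^2 while the minimal polynomial of B is (x - 4)(x + 2). The minimal polynomial is a similarity invariant, so A and B are not similar.

No.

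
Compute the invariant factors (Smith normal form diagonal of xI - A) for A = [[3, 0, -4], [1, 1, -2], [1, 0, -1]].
x - 1, (x - 1)^2

The Jordan structure of A has elementary divisors (x - 1)^2, (x - 1). Arranging the block sizes at each eigenvalue in decreasing order and taking row products gives the invariant factors.

Invariant factors (smallest first, each dividing the next): x - 1, (x - 1)^2.

Check: the last factor (x - 1)^2 is the minimal polynomial, and the product (x - 1)^3 is the characteristic polynomial.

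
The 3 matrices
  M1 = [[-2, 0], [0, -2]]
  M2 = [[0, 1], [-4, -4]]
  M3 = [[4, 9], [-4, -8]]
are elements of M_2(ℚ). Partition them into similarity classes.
Characteristic polynomials: χ_{M1} = (x + 2)^2, χ_{M2} = (x + 2)^2, χ_{M3} = (x + 2)^2.

{M1}: invariant factors x + 2, x + 2.

{M2, M3}: invariant factors (x + 2)^2.

Matrices are similar if and only if their invariant-factor lists agree; the partition into similarity classes is {M1}, {M2, M3}.

2 classes: {M1}, {M2, M3}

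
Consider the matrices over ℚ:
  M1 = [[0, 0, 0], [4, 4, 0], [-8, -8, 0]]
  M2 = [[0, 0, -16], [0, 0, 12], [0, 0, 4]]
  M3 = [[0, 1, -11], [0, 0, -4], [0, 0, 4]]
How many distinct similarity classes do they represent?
2 classes: {M1, M2}, {M3}

Characteristic polynomials: χ_{M1} = x^2(x - 4), χ_{M2} = x^2(x - 4), χ_{M3} = x^2(x - 4).

{M1, M2}: invariant factors x, x(x - 4).

{M3}: invariant factors x^2(x - 4).

Matrices are similar if and only if their invariant-factor lists agree; the partition into similarity classes is {M1, M2}, {M3}.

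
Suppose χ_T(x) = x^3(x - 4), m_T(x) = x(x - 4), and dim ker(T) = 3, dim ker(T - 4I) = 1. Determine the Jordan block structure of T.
λ = 0: algebraic multiplicity 3 (exponent in χ_T), largest block size 1 (exponent in m_T), 3 blocks (geometric multiplicity). These force block sizes [1, 1, 1].
λ = 4: algebraic multiplicity 1 (exponent in χ_T), largest block size 1 (exponent in m_T), 1 block (geometric multiplicity). This forces block sizes [1].

Jordan blocks: (0, 1), (0, 1), (0, 1), (4, 1)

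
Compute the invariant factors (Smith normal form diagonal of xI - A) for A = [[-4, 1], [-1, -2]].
The Jordan structure of A has elementary divisors (x + 3)^2. Arranging the block sizes at each eigenvalue in decreasing order and taking row products gives the invariant factors.

Invariant factors (smallest first, each dividing the next): (x + 3)^2.

Check: the last factor (x + 3)^2 is the minimal polynomial, and the product (x + 3)^2 is the characteristic polynomial.

(x + 3)^2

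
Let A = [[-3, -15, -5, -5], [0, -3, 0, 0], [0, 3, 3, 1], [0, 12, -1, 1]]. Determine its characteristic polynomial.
χ_A(x) = (x - 2)^2(x + 3)^2

xI - A = [[x + 3, 15, 5, 5], [0, x + 3, 0, 0], [0, -3, x - 3, -1], [0, -12, 1, x - 1]].

Expanding det(xI - A) along the first row:
det(xI - A) = + (x + 3)·det([[x + 3, 0, 0], [-3, x - 3, -1], [-12, 1, x - 1]]) - (15)·det([[0, 0, 0], [0, x - 3, -1], [0, 1, x - 1]]) + (5)·det([[0, x + 3, 0], [0, -3, -1], [0, -12, x - 1]]) - (5)·det([[0, x + 3, 0], [0, -3, x - 3], [0, -12, 1]]).

Evaluating gives χ_A(x) = x^4 + 2x^3 - 11x^2 - 12x + 36 = (x - 2)^2(x + 3)^2.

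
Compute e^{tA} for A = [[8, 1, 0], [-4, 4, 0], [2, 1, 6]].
e^{tA} = [[(2*t + 1)*e^{6*t}, t*e^{6*t}, 0], [-4*t*e^{6*t}, (1 - 2*t)*e^{6*t}, 0], [2*t*e^{6*t}, t*e^{6*t}, e^{6*t}]]

A has Jordan form J = [[6, 1, 0], [0, 6, 0], [0, 0, 6]] with A = PJP^{-1}, so e^{tA} = P e^{tJ} P^{-1}.

For a Jordan block J_k(λ), e^{tJ_k(λ)} = e^{λt} · (I + tN + t^2 N^2/2! + ... + t^{k-1} N^{k-1}/(k-1)!) where N is the nilpotent superdiagonal part.

Assembling the blocks and conjugating back gives the entries of e^{tA} as shown above.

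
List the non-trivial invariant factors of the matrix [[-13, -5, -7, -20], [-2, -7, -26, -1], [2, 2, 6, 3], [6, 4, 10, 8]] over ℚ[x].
The Jordan structure of A has elementary divisors (x + 3)^2, x^2. Arranging the block sizes at each eigenvalue in decreasing order and taking row products gives the invariant factors.

Invariant factors (smallest first, each dividing the next): x^2(x + 3)^2.

Check: the last factor x^2(x + 3)^2 is the minimal polynomial, and the product x^2(x + 3)^2 is the characteristic polynomial.

x^2(x + 3)^2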